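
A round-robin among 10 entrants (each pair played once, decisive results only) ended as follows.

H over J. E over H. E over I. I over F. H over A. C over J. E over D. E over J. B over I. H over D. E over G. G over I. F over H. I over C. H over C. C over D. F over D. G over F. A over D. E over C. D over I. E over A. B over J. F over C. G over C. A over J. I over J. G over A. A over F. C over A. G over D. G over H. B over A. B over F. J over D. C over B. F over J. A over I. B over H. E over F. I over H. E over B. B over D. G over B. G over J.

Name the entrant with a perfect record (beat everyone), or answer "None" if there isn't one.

E

E has 9 wins out of 9 opponents — a perfect record.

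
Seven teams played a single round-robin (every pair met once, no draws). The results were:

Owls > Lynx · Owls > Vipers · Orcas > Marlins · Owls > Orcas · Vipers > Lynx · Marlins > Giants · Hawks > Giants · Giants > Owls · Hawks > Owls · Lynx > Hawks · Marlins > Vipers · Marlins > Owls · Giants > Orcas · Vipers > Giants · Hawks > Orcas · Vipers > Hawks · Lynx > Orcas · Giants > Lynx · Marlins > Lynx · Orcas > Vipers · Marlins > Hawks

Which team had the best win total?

Marlins

Win totals: Lynx 2, Owls 3, Marlins 5, Vipers 3, Hawks 3, Orcas 2, Giants 3.
Marlins leads with 5 wins (next highest: 3).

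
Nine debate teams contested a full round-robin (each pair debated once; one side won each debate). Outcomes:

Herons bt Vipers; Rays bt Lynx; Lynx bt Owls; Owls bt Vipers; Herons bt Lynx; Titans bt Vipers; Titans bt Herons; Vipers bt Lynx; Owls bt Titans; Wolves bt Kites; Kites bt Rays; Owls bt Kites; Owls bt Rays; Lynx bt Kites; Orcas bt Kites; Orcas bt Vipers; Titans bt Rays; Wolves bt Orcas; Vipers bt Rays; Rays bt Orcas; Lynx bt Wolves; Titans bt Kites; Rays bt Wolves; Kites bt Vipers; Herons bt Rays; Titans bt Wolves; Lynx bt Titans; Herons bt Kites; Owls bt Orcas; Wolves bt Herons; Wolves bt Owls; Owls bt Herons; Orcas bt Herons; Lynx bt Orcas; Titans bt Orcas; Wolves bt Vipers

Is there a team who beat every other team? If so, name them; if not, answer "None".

Highest win total is Titans with 6 (out of 8 possible).
Titans lost to Lynx, Owls, so no team went undefeated.

None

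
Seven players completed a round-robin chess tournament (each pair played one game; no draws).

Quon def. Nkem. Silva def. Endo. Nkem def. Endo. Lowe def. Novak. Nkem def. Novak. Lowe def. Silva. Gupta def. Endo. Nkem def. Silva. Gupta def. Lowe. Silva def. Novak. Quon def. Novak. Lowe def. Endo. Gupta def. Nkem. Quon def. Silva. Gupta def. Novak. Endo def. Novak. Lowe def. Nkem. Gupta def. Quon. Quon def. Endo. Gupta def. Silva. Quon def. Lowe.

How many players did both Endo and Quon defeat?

1

Endo beat: Novak.
Quon beat: Lowe, Endo, Nkem, Novak, Silva.
Both beat: Novak — 1.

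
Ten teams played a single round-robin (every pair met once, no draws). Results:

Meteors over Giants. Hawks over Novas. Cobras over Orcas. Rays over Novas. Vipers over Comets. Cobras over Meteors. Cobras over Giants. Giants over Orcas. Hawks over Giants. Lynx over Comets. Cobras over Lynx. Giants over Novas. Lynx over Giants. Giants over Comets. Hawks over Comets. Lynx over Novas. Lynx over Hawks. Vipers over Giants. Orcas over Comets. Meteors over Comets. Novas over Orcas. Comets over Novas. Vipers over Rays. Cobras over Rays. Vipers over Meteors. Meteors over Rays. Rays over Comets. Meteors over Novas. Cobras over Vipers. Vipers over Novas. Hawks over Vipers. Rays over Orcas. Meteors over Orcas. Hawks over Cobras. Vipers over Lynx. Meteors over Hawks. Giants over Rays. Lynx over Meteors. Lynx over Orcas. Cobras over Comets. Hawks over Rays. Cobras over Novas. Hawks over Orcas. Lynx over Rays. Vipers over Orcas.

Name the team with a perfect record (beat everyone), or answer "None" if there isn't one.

None

Highest win total is Cobras with 8 (out of 9 possible).
Cobras lost to Hawks, so no team went undefeated.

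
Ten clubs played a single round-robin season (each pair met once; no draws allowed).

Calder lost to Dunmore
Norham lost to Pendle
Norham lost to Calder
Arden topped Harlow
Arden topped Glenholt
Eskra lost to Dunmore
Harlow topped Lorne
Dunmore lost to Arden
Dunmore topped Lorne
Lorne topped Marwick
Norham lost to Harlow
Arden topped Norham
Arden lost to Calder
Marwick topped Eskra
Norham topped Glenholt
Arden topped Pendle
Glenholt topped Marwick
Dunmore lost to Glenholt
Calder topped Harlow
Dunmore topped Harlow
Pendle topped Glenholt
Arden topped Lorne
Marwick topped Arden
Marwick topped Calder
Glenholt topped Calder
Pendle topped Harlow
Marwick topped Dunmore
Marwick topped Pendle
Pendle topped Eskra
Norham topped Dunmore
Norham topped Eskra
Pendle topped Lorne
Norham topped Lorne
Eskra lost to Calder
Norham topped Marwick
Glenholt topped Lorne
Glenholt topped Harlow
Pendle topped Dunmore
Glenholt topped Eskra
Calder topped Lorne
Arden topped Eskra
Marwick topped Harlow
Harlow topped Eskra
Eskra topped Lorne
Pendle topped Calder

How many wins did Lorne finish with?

Lorne's results: beat Marwick; lost to Arden, Glenholt, Norham, Calder, Harlow, Pendle, Eskra, Dunmore.
That is 1 win.

1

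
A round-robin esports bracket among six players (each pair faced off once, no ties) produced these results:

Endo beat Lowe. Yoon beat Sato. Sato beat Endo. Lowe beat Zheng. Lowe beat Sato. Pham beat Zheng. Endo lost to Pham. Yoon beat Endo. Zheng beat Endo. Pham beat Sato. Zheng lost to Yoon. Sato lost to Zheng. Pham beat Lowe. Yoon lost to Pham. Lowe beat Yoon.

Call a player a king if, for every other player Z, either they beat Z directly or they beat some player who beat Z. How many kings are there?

Lowe cannot reach Pham in two steps.
Endo cannot reach Pham in two steps.
Yoon cannot reach Pham in two steps.
Sato cannot reach Yoon, Pham, Zheng in two steps.
Pham reaches everyone (king).
Zheng cannot reach Yoon, Pham in two steps.
Kings: Pham — 1.

1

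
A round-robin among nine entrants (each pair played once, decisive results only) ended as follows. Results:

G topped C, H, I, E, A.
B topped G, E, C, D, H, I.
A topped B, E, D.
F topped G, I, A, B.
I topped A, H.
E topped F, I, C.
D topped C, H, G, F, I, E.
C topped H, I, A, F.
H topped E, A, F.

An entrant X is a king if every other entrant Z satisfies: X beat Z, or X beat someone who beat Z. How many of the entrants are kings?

A reaches everyone (king).
B reaches everyone (king).
C reaches everyone (king).
D reaches everyone (king).
E cannot reach D in two steps.
F reaches everyone (king).
G reaches everyone (king).
H reaches everyone (king).
I cannot reach C, G in two steps.
Kings: A, B, C, D, F, G, H — 7.

7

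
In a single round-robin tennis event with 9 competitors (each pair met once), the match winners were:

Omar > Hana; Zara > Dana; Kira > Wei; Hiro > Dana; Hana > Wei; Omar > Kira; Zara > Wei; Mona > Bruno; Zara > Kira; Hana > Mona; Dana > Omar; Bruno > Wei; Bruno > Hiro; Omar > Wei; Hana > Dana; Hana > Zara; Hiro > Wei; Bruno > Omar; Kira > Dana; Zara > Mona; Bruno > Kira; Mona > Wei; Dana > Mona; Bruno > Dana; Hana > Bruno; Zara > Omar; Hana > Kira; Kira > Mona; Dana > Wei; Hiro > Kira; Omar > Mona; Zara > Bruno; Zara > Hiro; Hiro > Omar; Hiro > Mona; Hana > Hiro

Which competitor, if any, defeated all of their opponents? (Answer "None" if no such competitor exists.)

Highest win total is Zara with 7 (out of 8 possible).
Zara lost to Hana, so no competitor went undefeated.

None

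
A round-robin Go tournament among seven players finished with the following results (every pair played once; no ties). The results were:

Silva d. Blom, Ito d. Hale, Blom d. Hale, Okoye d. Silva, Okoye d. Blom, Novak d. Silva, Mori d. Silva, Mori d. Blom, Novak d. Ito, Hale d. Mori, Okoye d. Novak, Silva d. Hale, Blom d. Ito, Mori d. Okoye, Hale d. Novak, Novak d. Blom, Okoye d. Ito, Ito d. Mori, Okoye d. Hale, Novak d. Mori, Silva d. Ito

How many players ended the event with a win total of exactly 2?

Win totals: Silva 3, Blom 2, Hale 2, Ito 2, Novak 4, Okoye 5, Mori 3.
Exactly 2: Blom, Hale, Ito — 3 players.

3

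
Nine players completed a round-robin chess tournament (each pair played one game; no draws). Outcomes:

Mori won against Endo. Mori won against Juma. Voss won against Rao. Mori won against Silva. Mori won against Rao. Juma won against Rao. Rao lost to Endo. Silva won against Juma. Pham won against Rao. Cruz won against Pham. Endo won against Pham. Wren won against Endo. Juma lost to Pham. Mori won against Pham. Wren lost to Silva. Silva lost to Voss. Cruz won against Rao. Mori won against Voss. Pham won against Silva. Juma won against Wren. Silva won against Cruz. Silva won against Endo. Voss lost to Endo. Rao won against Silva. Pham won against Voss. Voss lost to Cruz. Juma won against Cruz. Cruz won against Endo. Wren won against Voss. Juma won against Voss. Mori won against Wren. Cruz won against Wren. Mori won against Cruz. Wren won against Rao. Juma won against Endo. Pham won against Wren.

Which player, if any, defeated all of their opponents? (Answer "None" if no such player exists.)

Mori has 8 wins out of 8 opponents — a perfect record.

Mori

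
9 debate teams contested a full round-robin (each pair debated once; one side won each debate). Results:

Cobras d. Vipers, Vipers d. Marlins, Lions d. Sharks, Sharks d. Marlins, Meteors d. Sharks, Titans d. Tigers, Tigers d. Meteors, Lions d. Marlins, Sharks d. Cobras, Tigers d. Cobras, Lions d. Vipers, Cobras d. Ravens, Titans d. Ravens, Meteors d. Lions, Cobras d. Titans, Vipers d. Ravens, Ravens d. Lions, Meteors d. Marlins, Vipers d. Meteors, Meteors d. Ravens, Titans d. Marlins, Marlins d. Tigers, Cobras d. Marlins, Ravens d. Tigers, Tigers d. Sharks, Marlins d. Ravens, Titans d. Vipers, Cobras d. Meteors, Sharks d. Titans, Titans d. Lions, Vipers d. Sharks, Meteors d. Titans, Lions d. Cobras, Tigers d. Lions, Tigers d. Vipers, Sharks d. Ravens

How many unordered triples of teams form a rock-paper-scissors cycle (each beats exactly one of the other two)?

24

Win totals: Sharks 4, Ravens 2, Tigers 5, Vipers 4, Titans 5, Meteors 5, Marlins 2, Cobras 5, Lions 4.
A team with w wins dominates both others in C(w,2) triples; summing gives 6 + 1 + 10 + 6 + 10 + 10 + 1 + 10 + 6 = 60 transitive triples.
Total triples C(9,3) = 84, so cyclic triples = 84 − 60 = 24.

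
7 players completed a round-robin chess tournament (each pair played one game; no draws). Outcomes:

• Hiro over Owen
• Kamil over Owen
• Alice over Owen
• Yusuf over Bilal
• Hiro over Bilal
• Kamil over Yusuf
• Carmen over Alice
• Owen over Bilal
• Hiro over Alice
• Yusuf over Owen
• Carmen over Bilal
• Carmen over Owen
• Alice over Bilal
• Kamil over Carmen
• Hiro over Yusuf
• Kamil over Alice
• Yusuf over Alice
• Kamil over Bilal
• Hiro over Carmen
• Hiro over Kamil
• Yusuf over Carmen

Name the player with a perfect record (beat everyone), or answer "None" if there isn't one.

Hiro has 6 wins out of 6 opponents — a perfect record.

Hiro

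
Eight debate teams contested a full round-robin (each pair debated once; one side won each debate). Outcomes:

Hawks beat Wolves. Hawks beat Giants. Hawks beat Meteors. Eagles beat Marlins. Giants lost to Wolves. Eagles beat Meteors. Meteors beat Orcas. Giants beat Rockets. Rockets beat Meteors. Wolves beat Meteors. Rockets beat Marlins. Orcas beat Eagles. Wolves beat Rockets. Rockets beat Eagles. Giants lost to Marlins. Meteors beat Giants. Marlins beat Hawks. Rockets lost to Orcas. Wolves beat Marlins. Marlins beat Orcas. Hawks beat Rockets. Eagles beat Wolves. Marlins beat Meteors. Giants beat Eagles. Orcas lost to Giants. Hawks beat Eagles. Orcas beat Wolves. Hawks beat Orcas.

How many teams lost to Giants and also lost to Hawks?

3

Giants beat: Orcas, Rockets, Eagles.
Hawks beat: Wolves, Orcas, Rockets, Giants, Eagles, Meteors.
Both beat: Orcas, Rockets, Eagles — 3.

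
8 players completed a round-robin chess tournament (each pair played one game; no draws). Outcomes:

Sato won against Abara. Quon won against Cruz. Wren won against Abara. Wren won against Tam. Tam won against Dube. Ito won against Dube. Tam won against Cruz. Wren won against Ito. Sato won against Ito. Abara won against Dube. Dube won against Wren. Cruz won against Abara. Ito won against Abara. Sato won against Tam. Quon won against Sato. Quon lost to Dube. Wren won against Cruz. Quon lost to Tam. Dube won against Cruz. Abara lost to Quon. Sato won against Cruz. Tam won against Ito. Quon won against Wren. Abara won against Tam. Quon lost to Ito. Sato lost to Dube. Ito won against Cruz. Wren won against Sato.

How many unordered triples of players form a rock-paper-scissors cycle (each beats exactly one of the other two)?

15

Win totals: Sato 4, Wren 5, Dube 4, Ito 4, Quon 4, Tam 4, Abara 2, Cruz 1.
A player with w wins dominates both others in C(w,2) triples; summing gives 6 + 10 + 6 + 6 + 6 + 6 + 1 + 0 = 41 transitive triples.
Total triples C(8,3) = 56, so cyclic triples = 56 − 41 = 15.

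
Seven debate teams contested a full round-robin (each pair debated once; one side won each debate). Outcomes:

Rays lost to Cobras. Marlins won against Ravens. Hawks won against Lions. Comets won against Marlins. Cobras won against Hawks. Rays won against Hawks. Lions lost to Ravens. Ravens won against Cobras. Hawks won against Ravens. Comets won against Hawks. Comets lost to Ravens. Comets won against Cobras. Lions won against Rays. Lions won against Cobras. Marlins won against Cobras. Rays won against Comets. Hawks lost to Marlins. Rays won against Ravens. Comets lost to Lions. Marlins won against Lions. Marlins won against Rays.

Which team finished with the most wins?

Marlins

Win totals: Marlins 5, Ravens 3, Cobras 2, Lions 3, Rays 3, Comets 3, Hawks 2.
Marlins leads with 5 wins (next highest: 3).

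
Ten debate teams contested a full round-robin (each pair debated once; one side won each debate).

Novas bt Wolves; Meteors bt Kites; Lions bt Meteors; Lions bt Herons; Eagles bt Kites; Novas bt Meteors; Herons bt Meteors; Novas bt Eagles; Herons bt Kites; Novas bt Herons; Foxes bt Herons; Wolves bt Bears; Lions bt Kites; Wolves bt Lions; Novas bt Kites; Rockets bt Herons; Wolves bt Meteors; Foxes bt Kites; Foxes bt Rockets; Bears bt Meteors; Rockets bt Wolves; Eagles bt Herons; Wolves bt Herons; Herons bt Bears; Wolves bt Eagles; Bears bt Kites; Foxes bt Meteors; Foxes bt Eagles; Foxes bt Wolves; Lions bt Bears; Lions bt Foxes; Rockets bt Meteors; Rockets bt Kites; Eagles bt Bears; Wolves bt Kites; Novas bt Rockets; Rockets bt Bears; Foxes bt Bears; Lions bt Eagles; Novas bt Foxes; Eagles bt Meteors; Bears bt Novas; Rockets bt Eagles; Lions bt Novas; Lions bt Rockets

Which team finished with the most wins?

Lions

Win totals: Novas 7, Rockets 6, Meteors 1, Foxes 7, Kites 0, Bears 3, Herons 3, Eagles 4, Lions 8, Wolves 6.
Lions leads with 8 wins (next highest: 7).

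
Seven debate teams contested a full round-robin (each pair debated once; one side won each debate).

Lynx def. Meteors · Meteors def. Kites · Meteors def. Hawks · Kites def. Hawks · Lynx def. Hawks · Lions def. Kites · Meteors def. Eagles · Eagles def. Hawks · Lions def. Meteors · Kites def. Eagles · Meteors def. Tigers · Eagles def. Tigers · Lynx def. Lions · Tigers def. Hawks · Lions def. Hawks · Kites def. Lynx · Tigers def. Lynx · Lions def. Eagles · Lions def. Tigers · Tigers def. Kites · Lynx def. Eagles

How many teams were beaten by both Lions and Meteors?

4

Lions beat: Eagles, Hawks, Meteors, Tigers, Kites.
Meteors beat: Eagles, Hawks, Tigers, Kites.
Both beat: Eagles, Hawks, Tigers, Kites — 4.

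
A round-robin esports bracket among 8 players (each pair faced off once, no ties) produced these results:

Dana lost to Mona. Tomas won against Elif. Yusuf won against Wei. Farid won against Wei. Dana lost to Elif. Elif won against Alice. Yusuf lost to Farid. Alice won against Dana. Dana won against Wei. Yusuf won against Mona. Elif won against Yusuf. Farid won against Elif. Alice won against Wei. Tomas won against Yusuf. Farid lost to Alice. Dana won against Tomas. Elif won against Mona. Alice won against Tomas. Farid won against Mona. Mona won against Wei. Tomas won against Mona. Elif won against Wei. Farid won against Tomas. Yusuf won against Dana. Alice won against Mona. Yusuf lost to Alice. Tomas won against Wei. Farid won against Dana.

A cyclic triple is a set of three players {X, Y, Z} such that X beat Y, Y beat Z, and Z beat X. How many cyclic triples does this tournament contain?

5

Win totals: Elif 5, Tomas 4, Yusuf 3, Alice 6, Mona 2, Wei 0, Farid 6, Dana 2.
A player with w wins dominates both others in C(w,2) triples; summing gives 10 + 6 + 3 + 15 + 1 + 0 + 15 + 1 = 51 transitive triples.
Total triples C(8,3) = 56, so cyclic triples = 56 − 51 = 5.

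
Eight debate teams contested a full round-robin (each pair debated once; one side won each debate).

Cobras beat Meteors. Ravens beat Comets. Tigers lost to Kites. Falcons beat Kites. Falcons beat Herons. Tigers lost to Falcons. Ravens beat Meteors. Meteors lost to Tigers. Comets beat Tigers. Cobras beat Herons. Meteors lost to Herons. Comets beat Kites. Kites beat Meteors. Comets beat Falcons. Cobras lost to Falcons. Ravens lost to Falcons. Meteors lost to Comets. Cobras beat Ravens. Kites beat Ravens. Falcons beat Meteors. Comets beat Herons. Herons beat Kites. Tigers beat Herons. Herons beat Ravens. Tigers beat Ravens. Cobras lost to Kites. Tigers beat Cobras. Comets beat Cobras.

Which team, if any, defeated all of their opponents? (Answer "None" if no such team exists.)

None

Highest win total is Falcons with 6 (out of 7 possible).
Falcons lost to Comets, so no team went undefeated.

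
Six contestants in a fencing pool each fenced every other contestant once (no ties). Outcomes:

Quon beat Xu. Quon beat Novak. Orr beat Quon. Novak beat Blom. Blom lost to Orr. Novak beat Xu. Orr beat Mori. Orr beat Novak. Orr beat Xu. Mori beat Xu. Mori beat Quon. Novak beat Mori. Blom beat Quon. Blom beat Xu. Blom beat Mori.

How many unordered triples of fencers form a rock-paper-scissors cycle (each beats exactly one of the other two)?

Win totals: Quon 2, Blom 3, Xu 0, Novak 3, Mori 2, Orr 5.
A fencer with w wins dominates both others in C(w,2) triples; summing gives 1 + 3 + 0 + 3 + 1 + 10 = 18 transitive triples.
Total triples C(6,3) = 20, so cyclic triples = 20 − 18 = 2.

2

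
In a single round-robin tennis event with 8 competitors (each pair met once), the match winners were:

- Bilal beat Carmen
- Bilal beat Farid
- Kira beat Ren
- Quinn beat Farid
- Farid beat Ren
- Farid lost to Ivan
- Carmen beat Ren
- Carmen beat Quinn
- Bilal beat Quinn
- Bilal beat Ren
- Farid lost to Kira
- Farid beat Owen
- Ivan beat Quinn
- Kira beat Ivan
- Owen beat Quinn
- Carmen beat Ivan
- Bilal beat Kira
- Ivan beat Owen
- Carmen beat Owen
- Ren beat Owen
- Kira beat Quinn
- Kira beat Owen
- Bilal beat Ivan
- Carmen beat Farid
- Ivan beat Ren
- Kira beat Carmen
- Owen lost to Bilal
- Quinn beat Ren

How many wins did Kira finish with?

6

Kira's results: beat Quinn, Ivan, Owen, Carmen, Ren, Farid; lost to Bilal.
That is 6 wins.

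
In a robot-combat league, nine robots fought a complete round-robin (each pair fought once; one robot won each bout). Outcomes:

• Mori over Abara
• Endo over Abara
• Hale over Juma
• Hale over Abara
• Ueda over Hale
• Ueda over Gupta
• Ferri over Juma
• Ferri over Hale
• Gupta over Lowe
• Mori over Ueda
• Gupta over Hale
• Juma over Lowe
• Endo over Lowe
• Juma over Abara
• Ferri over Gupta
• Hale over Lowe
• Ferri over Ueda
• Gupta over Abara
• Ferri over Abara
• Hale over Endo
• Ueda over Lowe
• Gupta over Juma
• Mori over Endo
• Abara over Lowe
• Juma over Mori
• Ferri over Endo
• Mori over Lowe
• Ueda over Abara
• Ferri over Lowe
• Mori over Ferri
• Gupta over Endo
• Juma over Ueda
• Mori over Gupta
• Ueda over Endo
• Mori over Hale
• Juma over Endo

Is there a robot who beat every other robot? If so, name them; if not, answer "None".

Highest win total is Mori with 7 (out of 8 possible).
Mori lost to Juma, so no robot went undefeated.

None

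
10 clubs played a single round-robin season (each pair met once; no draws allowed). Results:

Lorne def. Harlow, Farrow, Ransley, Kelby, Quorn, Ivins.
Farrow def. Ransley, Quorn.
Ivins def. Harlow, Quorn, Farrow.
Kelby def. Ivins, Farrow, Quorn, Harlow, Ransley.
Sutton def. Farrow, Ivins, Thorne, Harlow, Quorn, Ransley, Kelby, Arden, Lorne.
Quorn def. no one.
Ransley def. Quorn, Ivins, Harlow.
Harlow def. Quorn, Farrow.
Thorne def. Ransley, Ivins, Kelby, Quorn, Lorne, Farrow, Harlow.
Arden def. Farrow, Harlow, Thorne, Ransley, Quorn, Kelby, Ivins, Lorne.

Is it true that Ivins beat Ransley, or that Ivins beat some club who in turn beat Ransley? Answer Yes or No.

Ivins did not beat Ransley directly.
Ivins beat Harlow, Farrow, Quorn. Of those, Farrow beat Ransley.

Yes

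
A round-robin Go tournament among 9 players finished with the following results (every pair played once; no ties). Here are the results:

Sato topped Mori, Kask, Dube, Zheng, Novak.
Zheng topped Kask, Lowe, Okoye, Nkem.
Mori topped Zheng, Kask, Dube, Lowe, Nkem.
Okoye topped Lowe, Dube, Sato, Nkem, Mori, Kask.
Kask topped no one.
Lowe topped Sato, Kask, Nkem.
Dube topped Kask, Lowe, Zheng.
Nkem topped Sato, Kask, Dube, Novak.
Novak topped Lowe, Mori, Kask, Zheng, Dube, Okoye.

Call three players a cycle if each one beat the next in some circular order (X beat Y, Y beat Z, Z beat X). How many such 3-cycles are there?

16

Win totals: Nkem 4, Mori 5, Kask 0, Lowe 3, Okoye 6, Zheng 4, Novak 6, Dube 3, Sato 5.
A player with w wins dominates both others in C(w,2) triples; summing gives 6 + 10 + 0 + 3 + 15 + 6 + 15 + 3 + 10 = 68 transitive triples.
Total triples C(9,3) = 84, so cyclic triples = 84 − 68 = 16.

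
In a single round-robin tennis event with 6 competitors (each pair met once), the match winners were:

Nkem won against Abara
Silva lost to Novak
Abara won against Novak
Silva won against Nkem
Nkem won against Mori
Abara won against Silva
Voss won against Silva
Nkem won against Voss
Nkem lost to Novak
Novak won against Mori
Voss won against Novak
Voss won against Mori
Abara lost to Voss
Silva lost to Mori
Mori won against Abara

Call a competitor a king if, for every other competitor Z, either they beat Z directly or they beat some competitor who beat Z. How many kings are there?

3

Novak reaches everyone (king).
Abara cannot reach Voss in two steps.
Voss reaches everyone (king).
Silva cannot reach Novak in two steps.
Nkem reaches everyone (king).
Mori cannot reach Voss in two steps.
Kings: Novak, Voss, Nkem — 3.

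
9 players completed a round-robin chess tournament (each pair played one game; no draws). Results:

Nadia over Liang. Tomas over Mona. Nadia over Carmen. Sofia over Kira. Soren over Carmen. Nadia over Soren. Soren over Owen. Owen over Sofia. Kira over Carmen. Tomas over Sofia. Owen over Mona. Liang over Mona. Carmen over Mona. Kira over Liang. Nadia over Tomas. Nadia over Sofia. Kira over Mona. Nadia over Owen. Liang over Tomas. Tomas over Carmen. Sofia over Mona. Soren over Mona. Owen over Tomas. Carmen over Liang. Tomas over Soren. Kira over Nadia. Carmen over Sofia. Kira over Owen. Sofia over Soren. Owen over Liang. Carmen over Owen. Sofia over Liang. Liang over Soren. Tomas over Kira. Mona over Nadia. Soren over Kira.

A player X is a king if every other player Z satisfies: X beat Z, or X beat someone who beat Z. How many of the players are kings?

8

Mona cannot reach Kira in two steps.
Liang reaches everyone (king).
Kira reaches everyone (king).
Owen reaches everyone (king).
Carmen reaches everyone (king).
Tomas reaches everyone (king).
Nadia reaches everyone (king).
Sofia reaches everyone (king).
Soren reaches everyone (king).
Kings: Liang, Kira, Owen, Carmen, Tomas, Nadia, Sofia, Soren — 8.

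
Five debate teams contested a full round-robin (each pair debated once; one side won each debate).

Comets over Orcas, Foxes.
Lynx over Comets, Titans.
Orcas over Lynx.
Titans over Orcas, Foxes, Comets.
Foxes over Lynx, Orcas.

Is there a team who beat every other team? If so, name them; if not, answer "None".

None

Highest win total is Titans with 3 (out of 4 possible).
Titans lost to Lynx, so no team went undefeated.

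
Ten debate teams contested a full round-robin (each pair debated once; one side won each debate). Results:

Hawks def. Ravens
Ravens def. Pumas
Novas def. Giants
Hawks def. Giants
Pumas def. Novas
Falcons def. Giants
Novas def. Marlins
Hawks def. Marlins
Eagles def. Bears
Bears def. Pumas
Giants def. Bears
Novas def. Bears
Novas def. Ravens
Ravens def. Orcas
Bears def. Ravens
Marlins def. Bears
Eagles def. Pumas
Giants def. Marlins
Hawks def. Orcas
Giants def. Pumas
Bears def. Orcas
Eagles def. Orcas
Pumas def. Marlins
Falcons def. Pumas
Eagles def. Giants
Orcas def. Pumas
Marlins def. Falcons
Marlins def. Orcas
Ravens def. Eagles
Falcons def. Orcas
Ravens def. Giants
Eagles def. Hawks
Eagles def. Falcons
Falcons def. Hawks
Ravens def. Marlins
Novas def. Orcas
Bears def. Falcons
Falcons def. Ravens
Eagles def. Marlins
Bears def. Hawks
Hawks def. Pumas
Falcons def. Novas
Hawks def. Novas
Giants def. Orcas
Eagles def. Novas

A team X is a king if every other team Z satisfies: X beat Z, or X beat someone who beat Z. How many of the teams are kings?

6

Hawks reaches everyone (king).
Bears reaches everyone (king).
Giants cannot reach Eagles in two steps.
Orcas cannot reach Hawks, Bears, Giants, Eagles, Ravens, Falcons in two steps.
Eagles reaches everyone (king).
Novas reaches everyone (king).
Pumas cannot reach Hawks, Eagles in two steps.
Ravens reaches everyone (king).
Marlins cannot reach Eagles in two steps.
Falcons reaches everyone (king).
Kings: Hawks, Bears, Eagles, Novas, Ravens, Falcons — 6.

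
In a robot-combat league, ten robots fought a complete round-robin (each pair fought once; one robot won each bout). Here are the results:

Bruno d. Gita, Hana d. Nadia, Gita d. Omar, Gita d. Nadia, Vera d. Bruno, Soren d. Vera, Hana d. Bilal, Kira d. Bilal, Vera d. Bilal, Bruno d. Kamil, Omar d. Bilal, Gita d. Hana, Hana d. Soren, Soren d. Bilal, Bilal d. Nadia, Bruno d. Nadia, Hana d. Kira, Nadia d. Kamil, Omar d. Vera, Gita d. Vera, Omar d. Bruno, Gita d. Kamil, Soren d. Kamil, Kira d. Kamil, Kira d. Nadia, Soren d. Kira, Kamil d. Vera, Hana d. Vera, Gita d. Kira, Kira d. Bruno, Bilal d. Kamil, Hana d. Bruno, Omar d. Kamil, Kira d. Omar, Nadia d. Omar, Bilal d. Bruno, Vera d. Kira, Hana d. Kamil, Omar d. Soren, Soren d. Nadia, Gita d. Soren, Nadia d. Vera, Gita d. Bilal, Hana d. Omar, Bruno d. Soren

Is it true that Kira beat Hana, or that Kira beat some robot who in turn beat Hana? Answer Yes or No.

Kira did not beat Hana directly.
Kira beat Bruno, Kamil, Bilal, Nadia, Omar, but each of them lost to Hana. No two-step path.

No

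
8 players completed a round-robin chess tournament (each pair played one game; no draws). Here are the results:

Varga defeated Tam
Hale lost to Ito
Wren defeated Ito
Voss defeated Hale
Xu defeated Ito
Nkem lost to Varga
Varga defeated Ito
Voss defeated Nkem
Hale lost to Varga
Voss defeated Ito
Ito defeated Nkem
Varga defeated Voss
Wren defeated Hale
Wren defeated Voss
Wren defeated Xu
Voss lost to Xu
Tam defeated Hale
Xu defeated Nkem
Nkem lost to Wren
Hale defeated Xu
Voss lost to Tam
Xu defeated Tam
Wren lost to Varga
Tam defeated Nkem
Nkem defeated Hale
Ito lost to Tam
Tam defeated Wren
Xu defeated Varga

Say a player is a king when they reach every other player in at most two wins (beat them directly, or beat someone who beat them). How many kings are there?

Tam cannot reach Varga in two steps.
Nkem cannot reach Tam, Varga, Voss, Ito, Wren in two steps.
Varga reaches everyone (king).
Hale cannot reach Wren in two steps.
Xu reaches everyone (king).
Voss cannot reach Tam, Varga, Wren in two steps.
Ito cannot reach Tam, Varga, Voss, Wren in two steps.
Wren reaches everyone (king).
Kings: Varga, Xu, Wren — 3.

3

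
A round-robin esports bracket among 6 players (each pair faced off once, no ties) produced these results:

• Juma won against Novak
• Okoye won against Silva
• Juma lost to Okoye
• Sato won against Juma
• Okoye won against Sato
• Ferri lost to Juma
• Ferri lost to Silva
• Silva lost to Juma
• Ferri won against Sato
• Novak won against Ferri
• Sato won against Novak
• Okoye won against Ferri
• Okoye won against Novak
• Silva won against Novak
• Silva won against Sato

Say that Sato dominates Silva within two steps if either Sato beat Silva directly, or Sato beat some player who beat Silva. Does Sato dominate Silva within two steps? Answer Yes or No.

Yes

Sato did not beat Silva directly.
Sato beat Novak, Juma. Of those, Juma beat Silva.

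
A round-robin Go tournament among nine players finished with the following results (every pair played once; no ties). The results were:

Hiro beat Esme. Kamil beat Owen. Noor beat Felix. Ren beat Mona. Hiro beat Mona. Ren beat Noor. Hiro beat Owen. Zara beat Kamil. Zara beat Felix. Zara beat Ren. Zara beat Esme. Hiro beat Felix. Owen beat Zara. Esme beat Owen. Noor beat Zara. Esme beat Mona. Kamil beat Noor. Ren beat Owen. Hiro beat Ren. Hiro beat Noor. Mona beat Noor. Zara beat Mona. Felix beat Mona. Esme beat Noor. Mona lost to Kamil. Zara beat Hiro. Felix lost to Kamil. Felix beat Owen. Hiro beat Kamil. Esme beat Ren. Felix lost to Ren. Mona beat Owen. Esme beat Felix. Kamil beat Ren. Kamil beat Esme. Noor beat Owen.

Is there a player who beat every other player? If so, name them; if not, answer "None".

Highest win total is Hiro with 7 (out of 8 possible).
Hiro lost to Zara, so no player went undefeated.

None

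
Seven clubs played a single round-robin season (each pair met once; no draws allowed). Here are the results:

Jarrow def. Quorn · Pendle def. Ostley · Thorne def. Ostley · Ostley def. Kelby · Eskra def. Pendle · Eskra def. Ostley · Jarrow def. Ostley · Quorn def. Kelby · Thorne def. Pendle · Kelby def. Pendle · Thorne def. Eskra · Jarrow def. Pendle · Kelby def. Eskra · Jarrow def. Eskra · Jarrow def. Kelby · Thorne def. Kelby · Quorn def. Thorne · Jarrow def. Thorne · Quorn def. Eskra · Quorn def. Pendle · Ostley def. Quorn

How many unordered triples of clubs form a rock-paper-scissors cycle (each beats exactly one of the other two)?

5

Win totals: Thorne 4, Ostley 2, Kelby 2, Jarrow 6, Pendle 1, Quorn 4, Eskra 2.
A club with w wins dominates both others in C(w,2) triples; summing gives 6 + 1 + 1 + 15 + 0 + 6 + 1 = 30 transitive triples.
Total triples C(7,3) = 35, so cyclic triples = 35 − 30 = 5.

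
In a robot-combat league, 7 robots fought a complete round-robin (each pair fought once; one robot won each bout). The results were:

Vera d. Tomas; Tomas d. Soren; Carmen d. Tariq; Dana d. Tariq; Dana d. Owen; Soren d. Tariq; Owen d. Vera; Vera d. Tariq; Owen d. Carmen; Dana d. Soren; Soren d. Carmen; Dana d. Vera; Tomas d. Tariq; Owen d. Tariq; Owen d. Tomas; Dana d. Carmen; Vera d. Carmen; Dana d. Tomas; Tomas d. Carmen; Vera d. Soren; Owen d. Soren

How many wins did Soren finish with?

Soren's results: beat Tariq, Carmen; lost to Dana, Tomas, Vera, Owen.
That is 2 wins.

2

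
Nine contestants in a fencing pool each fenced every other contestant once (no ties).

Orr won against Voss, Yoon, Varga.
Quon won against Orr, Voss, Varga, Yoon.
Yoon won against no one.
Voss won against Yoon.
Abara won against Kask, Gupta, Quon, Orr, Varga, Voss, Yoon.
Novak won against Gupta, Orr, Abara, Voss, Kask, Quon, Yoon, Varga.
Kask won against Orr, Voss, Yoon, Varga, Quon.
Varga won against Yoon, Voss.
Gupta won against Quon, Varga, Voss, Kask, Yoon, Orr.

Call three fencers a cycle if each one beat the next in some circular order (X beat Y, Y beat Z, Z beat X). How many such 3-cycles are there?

Win totals: Orr 3, Quon 4, Abara 7, Gupta 6, Varga 2, Novak 8, Voss 1, Kask 5, Yoon 0.
A fencer with w wins dominates both others in C(w,2) triples; summing gives 3 + 6 + 21 + 15 + 1 + 28 + 0 + 10 + 0 = 84 transitive triples.
Total triples C(9,3) = 84, so cyclic triples = 84 − 84 = 0.

0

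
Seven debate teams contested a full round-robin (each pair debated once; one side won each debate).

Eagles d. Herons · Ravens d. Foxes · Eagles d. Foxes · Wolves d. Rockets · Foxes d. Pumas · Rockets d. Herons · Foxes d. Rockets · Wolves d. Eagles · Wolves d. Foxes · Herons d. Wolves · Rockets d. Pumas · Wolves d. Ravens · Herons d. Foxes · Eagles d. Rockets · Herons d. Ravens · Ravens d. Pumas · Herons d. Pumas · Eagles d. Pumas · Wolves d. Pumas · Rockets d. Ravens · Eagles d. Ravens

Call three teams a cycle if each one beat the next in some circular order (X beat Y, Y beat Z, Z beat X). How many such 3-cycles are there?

4

Win totals: Rockets 3, Wolves 5, Eagles 5, Herons 4, Foxes 2, Ravens 2, Pumas 0.
A team with w wins dominates both others in C(w,2) triples; summing gives 3 + 10 + 10 + 6 + 1 + 1 + 0 = 31 transitive triples.
Total triples C(7,3) = 35, so cyclic triples = 35 − 31 = 4.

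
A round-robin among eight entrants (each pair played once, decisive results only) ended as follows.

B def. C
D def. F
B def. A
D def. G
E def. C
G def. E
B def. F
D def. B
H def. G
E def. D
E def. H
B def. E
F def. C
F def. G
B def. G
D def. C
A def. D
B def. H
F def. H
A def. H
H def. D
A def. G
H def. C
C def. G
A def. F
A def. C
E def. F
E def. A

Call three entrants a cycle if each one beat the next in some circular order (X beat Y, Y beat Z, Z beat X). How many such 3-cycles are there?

Win totals: A 5, B 6, C 1, D 4, E 5, F 3, G 1, H 3.
An entrant with w wins dominates both others in C(w,2) triples; summing gives 10 + 15 + 0 + 6 + 10 + 3 + 0 + 3 = 47 transitive triples.
Total triples C(8,3) = 56, so cyclic triples = 56 − 47 = 9.

9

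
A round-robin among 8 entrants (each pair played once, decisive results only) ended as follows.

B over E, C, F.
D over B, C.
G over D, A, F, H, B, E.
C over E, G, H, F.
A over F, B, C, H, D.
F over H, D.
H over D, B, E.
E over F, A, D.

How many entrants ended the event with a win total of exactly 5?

Win totals: A 5, B 3, C 4, D 2, E 3, F 2, G 6, H 3.
Exactly 5: A — 1 entrant.

1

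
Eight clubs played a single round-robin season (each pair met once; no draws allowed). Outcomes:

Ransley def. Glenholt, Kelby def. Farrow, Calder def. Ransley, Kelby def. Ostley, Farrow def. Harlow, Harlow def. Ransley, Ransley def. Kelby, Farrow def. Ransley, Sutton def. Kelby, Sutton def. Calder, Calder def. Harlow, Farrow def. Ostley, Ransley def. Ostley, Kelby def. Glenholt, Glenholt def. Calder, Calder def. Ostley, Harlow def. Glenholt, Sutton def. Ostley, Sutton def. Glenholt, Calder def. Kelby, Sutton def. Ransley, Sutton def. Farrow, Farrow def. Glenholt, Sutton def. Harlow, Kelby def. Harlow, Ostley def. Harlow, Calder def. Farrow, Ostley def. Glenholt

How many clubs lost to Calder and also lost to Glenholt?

0

Calder beat: Kelby, Farrow, Ostley, Ransley, Harlow.
Glenholt beat: Calder.
No one was beaten by both.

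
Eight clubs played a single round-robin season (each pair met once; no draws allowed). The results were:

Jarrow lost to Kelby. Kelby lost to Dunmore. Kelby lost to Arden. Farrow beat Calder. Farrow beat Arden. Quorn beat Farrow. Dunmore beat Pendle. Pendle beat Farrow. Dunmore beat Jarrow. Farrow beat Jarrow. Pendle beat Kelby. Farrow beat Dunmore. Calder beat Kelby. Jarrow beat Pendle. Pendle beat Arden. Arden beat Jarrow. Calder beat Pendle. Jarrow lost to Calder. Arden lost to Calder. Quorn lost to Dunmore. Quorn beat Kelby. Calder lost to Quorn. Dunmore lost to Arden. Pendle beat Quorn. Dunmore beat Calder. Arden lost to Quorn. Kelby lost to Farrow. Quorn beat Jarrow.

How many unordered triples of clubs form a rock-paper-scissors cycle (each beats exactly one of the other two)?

Win totals: Quorn 5, Kelby 1, Arden 3, Farrow 5, Jarrow 1, Pendle 4, Dunmore 5, Calder 4.
A club with w wins dominates both others in C(w,2) triples; summing gives 10 + 0 + 3 + 10 + 0 + 6 + 10 + 6 = 45 transitive triples.
Total triples C(8,3) = 56, so cyclic triples = 56 − 45 = 11.

11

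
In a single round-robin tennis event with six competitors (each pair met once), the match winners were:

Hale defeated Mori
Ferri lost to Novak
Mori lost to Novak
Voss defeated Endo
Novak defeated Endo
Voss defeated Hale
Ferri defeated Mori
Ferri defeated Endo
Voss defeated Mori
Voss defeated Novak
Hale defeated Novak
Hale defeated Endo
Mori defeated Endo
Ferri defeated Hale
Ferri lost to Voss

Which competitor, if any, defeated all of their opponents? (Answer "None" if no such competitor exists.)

Voss has 5 wins out of 5 opponents — a perfect record.

Voss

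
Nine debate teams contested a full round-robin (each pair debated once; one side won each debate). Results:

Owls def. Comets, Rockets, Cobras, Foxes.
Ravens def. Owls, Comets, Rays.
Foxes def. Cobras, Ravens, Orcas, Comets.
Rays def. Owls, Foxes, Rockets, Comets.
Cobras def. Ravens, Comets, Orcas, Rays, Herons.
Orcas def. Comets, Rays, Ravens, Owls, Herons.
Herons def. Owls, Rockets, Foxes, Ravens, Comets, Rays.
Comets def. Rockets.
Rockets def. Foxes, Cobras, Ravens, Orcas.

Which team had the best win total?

Herons

Win totals: Herons 6, Rays 4, Owls 4, Foxes 4, Comets 1, Ravens 3, Cobras 5, Rockets 4, Orcas 5.
Herons leads with 6 wins (next highest: 5).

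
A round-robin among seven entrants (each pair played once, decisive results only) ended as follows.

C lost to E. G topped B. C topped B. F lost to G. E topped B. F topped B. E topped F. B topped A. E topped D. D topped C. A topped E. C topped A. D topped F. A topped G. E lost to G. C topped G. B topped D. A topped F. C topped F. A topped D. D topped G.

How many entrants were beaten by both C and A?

C beat: A, B, F, G.
A beat: D, E, F, G.
Both beat: F, G — 2.

2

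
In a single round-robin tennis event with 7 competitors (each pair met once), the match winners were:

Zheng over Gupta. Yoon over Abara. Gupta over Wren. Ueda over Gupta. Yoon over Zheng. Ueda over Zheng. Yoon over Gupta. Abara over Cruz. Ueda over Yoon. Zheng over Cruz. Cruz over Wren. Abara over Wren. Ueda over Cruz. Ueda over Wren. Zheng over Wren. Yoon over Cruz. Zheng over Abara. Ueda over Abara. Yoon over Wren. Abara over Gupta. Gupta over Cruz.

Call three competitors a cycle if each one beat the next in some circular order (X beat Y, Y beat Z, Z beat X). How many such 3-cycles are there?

0

Win totals: Zheng 4, Abara 3, Ueda 6, Yoon 5, Gupta 2, Wren 0, Cruz 1.
A competitor with w wins dominates both others in C(w,2) triples; summing gives 6 + 3 + 15 + 10 + 1 + 0 + 0 = 35 transitive triples.
Total triples C(7,3) = 35, so cyclic triples = 35 − 35 = 0.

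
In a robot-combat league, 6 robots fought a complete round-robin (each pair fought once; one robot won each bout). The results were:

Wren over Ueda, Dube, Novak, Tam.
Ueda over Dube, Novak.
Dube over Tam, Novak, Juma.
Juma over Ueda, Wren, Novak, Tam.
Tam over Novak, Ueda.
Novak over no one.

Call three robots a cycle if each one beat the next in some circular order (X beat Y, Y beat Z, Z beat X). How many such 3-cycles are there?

3

Of the C(6,3) = 20 triples, the cyclic ones are: {Ueda, Juma, Dube}; {Ueda, Tam, Dube}; {Juma, Wren, Dube}.
That is 3.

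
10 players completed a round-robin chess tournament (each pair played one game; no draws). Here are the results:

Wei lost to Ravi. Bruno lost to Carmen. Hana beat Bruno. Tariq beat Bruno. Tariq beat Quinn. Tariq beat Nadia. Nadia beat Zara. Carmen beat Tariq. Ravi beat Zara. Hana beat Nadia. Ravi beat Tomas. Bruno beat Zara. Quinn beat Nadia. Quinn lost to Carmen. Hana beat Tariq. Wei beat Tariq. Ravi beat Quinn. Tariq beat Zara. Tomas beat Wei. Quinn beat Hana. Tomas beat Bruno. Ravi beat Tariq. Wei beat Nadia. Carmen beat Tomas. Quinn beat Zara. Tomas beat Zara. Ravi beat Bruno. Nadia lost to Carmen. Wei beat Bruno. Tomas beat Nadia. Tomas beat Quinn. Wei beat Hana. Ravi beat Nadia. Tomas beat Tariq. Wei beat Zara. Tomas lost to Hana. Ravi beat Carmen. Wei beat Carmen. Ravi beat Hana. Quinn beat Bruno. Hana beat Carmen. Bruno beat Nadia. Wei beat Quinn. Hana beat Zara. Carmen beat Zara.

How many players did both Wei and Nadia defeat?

1

Wei beat: Carmen, Nadia, Quinn, Hana, Zara, Tariq, Bruno.
Nadia beat: Zara.
Both beat: Zara — 1.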